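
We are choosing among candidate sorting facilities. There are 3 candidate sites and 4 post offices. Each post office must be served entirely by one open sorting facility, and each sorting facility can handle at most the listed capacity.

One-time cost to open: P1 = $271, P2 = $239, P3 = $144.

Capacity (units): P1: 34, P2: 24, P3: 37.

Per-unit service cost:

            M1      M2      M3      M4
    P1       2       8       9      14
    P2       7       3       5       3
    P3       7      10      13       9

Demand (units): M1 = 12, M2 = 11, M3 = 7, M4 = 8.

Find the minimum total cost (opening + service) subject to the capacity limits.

Minimum total cost: 607

Open {P2, P3}: M1→P3 7·12=84, M2→P2 3·11=33, M3→P2 5·7=35, M4→P3 9·8=72.
Loads: P2 carries 18/24, P3 carries 20/37. Service 224; fixed 383; total 607.
Next best feasible plan costs 615.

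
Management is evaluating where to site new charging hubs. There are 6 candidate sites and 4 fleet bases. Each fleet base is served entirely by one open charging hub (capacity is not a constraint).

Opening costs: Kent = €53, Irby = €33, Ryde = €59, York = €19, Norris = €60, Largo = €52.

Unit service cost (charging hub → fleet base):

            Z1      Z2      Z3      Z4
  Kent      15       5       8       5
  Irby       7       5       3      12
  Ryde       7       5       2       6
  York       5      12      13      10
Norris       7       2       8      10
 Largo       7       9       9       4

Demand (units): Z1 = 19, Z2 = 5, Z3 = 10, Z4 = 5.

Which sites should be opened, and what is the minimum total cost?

For any fixed open set, each fleet base goes to its cheapest open site; total = fixed + service.
{Ryde, York}: Z1→York 5·19=95, Z2→Ryde 5·5=25, Z3→Ryde 2·10=20, Z4→Ryde 6·5=30. Service 170; fixed 78; total 248.
{Irby, York}: service 200 + fixed 52 = 252
{Ryde}: Z1→Ryde 7·19=133, Z2→Ryde 5·5=25, Z3→Ryde 2·10=20, Z4→Ryde 6·5=30. Service 208; fixed 59; total 267.
{Kent, Irby, Ryde, York, Norris, Largo}: service 145 + fixed 276 = 421
No other subset beats 248.

Open Ryde and York; minimum total cost 248.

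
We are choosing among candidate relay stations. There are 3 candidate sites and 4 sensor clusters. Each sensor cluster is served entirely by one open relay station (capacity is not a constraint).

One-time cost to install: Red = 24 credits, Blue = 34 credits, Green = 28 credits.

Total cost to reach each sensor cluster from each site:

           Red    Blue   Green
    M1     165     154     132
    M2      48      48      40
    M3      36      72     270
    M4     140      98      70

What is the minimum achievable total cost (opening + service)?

Minimum total cost: 330

For any fixed open set, each sensor cluster goes to its cheapest open site; total = fixed + service.
{Red, Green}: M1→Green 132, M2→Green 40, M3→Red 36, M4→Green 70. Service 278; fixed 52; total 330.
{Red, Blue, Green}: service 278 + fixed 86 = 364
{Blue, Green}: M1→Green 132, M2→Green 40, M3→Blue 72, M4→Green 70. Service 314; fixed 62; total 376.
{Red}: service 389 + fixed 24 = 413
(All 7 nonempty subsets were checked; Red and Green is lowest.)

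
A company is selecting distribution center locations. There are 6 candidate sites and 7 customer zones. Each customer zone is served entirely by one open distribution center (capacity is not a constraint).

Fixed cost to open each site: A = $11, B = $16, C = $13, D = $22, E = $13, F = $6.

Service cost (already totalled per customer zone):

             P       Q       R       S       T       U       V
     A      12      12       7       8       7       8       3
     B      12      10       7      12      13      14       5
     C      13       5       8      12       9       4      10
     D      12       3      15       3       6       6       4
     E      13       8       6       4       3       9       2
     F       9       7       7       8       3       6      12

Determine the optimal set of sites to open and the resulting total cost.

Open E and F; minimum total cost 56.

For any fixed open set, each customer zone goes to its cheapest open site; total = fixed + service.
{E, F}: P→F 9, Q→F 7, R→E 6, S→E 4, T→E 3, U→F 6, V→E 2. Service 37; fixed 19; total 56.
{E}: service 45 + fixed 13 = 58
{F}: service 52 + fixed 6 = 58
{A, B, C, D, E, F}: service 30 + fixed 81 = 111
No other subset beats 56.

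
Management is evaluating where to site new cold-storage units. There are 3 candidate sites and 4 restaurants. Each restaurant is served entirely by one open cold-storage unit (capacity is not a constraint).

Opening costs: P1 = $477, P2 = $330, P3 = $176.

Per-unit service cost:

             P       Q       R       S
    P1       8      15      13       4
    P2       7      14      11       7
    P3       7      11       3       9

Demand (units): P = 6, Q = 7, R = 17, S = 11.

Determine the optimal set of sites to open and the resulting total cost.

Open P3 only; minimum total cost 445.

For any fixed open set, each restaurant goes to its cheapest open site; total = fixed + service.
{P3}: P→P3 7·6=42, Q→P3 11·7=77, R→P3 3·17=51, S→P3 9·11=99. Service 269; fixed 176; total 445.
{P2}: service 404 + fixed 330 = 734
{P2, P3}: service 247 + fixed 506 = 753
{P1, P2, P3}: service 214 + fixed 983 = 1197
(All 7 nonempty subsets were checked; P3 only is lowest.)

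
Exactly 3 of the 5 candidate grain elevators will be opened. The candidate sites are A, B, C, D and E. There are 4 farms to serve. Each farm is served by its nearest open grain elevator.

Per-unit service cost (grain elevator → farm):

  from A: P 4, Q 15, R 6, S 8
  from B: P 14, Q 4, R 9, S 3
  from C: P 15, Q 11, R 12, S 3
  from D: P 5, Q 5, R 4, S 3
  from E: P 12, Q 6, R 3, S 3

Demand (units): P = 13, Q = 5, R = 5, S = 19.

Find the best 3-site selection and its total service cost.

With exactly 3 open, each farm uses its cheapest among the chosen.
{A, B, E}: P→A 4·13=52, Q→B 4·5=20, R→E 3·5=15, S→B 3·19=57. Service cost 144.
{A, B, D}: service cost 149
{A, D, E}: service cost 149
Among all 10 size-3 choices, {A, B, E} is lowest.

Choose A, B and E; total service cost 144.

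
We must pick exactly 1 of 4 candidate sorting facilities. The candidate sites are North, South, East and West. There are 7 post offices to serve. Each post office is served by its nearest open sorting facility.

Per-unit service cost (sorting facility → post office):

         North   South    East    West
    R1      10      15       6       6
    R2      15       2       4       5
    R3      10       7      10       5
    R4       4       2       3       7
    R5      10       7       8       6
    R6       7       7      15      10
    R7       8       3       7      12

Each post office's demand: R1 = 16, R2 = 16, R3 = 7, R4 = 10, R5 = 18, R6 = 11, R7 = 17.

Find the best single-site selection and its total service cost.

Choose South only; total service cost 595.

With exactly 1 open, each post office uses its cheapest among the chosen.
{South}: R1→South 15·16=240, R2→South 2·16=32, R3→South 7·7=49, R4→South 2·10=20, R5→South 7·18=126, R6→South 7·11=77, R7→South 3·17=51. Service cost 595.
{East}: service cost 688
{West}: service cost 703
Among all 4 size-1 choices, {South} is lowest.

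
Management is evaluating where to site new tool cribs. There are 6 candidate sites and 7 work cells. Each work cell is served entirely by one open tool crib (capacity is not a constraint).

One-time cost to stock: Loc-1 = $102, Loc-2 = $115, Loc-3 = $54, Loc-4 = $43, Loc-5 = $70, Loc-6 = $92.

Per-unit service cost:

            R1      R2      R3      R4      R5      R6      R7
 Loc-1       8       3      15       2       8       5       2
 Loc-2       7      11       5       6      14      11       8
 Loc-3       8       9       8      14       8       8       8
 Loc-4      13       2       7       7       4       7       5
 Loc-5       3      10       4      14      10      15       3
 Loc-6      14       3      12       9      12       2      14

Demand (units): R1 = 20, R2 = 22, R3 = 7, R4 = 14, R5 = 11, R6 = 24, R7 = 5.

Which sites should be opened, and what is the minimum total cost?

For any fixed open set, each work cell goes to its cheapest open site; total = fixed + service.
{Loc-4, Loc-5, Loc-6}: R1→Loc-5 3·20=60, R2→Loc-4 2·22=44, R3→Loc-5 4·7=28, R4→Loc-4 7·14=98, R5→Loc-4 4·11=44, R6→Loc-6 2·24=48, R7→Loc-5 3·5=15. Service 337; fixed 205; total 542.
{Loc-1, Loc-4, Loc-5}: service 334 + fixed 215 = 549
{Loc-1, Loc-4, Loc-5, Loc-6}: service 262 + fixed 307 = 569
{Loc-1, Loc-2, Loc-3, Loc-4, Loc-5, Loc-6}: R1→Loc-5 3·20=60, R2→Loc-4 2·22=44, R3→Loc-5 4·7=28, R4→Loc-1 2·14=28, R5→Loc-4 4·11=44, R6→Loc-6 2·24=48, R7→Loc-1 2·5=10. Service 262; fixed 476; total 738.
No other subset beats 542.

Open Loc-4, Loc-5 and Loc-6; minimum total cost 542.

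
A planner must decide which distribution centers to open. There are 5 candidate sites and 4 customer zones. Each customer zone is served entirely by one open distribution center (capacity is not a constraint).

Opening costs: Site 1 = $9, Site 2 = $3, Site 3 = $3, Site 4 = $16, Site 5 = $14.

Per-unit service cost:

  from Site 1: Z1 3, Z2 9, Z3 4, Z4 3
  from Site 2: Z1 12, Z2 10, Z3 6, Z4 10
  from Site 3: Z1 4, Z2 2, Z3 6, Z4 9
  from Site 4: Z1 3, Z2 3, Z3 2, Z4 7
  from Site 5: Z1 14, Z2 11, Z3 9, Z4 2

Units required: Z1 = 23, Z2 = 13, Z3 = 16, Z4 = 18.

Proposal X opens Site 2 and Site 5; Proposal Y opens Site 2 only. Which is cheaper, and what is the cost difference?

Proposal X is cheaper by 130.

Proposal X: {Site 2, Site 5}: Z1→Site 2 12·23=276, Z2→Site 2 10·13=130, Z3→Site 2 6·16=96, Z4→Site 5 2·18=36. Service 538; fixed 17; total 555.
Proposal Y: {Site 2}: Z1→Site 2 12·23=276, Z2→Site 2 10·13=130, Z3→Site 2 6·16=96, Z4→Site 2 10·18=180. Service 682; fixed 3; total 685.
Difference: |555 − 685| = 130.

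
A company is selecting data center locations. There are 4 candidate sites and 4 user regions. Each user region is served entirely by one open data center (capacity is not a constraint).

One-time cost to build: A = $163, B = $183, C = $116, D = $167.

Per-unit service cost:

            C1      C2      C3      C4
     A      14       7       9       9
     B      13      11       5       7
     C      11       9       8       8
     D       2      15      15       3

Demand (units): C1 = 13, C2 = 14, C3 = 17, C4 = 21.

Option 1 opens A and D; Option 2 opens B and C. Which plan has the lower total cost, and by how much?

Option 1 is cheaper by 130.

Option 1: {A, D}: C1→D 2·13=26, C2→A 7·14=98, C3→A 9·17=153, C4→D 3·21=63. Service 340; fixed 330; total 670.
Option 2: {B, C}: C1→C 11·13=143, C2→C 9·14=126, C3→B 5·17=85, C4→B 7·21=147. Service 501; fixed 299; total 800.
Difference: |670 − 800| = 130.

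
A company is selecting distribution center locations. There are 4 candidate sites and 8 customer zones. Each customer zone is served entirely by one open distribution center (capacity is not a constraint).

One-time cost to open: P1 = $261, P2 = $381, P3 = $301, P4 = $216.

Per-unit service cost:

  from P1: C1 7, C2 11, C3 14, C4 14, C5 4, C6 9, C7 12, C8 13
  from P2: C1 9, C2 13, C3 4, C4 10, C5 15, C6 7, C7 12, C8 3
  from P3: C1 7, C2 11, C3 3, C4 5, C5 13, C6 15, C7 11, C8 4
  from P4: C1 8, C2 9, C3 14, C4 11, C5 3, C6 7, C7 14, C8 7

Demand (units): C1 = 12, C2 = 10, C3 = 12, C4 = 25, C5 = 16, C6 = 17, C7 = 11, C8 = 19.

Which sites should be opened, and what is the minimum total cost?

For any fixed open set, each customer zone goes to its cheapest open site; total = fixed + service.
{P3, P4}: C1→P3 7·12=84, C2→P4 9·10=90, C3→P3 3·12=36, C4→P3 5·25=125, C5→P4 3·16=48, C6→P4 7·17=119, C7→P3 11·11=121, C8→P3 4·19=76. Service 699; fixed 517; total 1216.
{P4}: service 1083 + fixed 216 = 1299
{P3}: service 1015 + fixed 301 = 1316
{P1, P2, P3, P4}: service 680 + fixed 1159 = 1839
No other subset beats 1216.

Open P3 and P4; minimum total cost 1216.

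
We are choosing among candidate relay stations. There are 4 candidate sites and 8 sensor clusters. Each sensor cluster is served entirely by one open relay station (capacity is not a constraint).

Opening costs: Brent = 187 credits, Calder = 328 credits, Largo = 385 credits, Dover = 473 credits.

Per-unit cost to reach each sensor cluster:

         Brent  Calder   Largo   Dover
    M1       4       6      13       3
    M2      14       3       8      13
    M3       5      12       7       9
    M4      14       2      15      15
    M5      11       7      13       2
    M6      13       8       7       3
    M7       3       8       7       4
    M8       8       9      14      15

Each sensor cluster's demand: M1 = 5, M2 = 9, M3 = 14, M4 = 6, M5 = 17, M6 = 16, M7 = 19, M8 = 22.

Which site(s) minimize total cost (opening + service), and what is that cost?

For any fixed open set, each sensor cluster goes to its cheapest open site; total = fixed + service.
{Brent}: M1→Brent 4·5=20, M2→Brent 14·9=126, M3→Brent 5·14=70, M4→Brent 14·6=84, M5→Brent 11·17=187, M6→Brent 13·16=208, M7→Brent 3·19=57, M8→Brent 8·22=176. Service 928; fixed 187; total 1115.
{Brent, Calder}: M1→Brent 4·5=20, M2→Calder 3·9=27, M3→Brent 5·14=70, M4→Calder 2·6=12, M5→Calder 7·17=119, M6→Calder 8·16=128, M7→Brent 3·19=57, M8→Brent 8·22=176. Service 609; fixed 515; total 1124.
{Calder}: service 834 + fixed 328 = 1162
{Brent, Calder, Largo, Dover}: service 439 + fixed 1373 = 1812
No other subset beats 1115.

Open Brent only; minimum total cost 1115.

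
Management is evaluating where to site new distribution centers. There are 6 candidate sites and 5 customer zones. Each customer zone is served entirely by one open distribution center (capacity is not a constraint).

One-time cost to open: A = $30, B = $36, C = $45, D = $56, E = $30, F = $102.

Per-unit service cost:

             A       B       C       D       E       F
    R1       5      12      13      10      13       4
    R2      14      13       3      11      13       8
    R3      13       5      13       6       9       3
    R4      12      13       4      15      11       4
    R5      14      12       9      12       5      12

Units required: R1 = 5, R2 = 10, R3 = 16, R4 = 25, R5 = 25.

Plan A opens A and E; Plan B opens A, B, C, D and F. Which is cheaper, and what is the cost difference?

Plan B is cheaper by 67.

Plan A: {A, E}: R1→A 5·5=25, R2→E 13·10=130, R3→E 9·16=144, R4→E 11·25=275, R5→E 5·25=125. Service 699; fixed 60; total 759.
Plan B: {A, B, C, D, F}: R1→F 4·5=20, R2→C 3·10=30, R3→F 3·16=48, R4→C 4·25=100, R5→C 9·25=225. Service 423; fixed 269; total 692.
Difference: |759 − 692| = 67.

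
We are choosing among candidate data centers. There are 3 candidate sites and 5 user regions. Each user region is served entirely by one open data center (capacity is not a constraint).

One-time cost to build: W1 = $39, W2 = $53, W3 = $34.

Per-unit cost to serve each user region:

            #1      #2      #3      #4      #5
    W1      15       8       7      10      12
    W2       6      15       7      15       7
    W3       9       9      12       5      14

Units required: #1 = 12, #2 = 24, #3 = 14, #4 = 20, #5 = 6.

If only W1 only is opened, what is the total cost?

Total cost: 781

Each user region is assigned to its cheapest site among the open ones.
{W1}: #1→W1 15·12=180, #2→W1 8·24=192, #3→W1 7·14=98, #4→W1 10·20=200, #5→W1 12·6=72. Service 742; fixed 39; total 781.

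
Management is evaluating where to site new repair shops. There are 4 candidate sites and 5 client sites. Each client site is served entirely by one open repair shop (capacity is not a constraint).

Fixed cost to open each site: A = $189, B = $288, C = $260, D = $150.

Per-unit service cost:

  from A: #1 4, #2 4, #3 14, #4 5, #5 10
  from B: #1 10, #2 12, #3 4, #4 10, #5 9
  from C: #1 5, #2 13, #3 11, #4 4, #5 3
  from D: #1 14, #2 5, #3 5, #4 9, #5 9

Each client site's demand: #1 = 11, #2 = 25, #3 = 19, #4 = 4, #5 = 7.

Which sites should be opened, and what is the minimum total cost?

For any fixed open set, each client site goes to its cheapest open site; total = fixed + service.
{D}: #1→D 14·11=154, #2→D 5·25=125, #3→D 5·19=95, #4→D 9·4=36, #5→D 9·7=63. Service 473; fixed 150; total 623.
{A, D}: service 322 + fixed 339 = 661
{A}: #1→A 4·11=44, #2→A 4·25=100, #3→A 14·19=266, #4→A 5·4=20, #5→A 10·7=70. Service 500; fixed 189; total 689.
{A, B, C, D}: service 257 + fixed 887 = 1144
No other subset beats 623.

Open D only; minimum total cost 623.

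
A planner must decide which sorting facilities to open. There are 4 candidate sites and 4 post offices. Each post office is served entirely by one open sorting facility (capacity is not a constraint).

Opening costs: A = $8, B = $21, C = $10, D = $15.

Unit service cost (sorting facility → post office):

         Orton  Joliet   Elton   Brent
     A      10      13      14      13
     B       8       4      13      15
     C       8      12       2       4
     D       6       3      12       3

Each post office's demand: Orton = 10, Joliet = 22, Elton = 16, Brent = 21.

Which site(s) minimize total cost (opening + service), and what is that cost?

For any fixed open set, each post office goes to its cheapest open site; total = fixed + service.
{C, D}: Orton→D 6·10=60, Joliet→D 3·22=66, Elton→C 2·16=32, Brent→D 3·21=63. Service 221; fixed 25; total 246.
{A, C, D}: Orton→D 6·10=60, Joliet→D 3·22=66, Elton→C 2·16=32, Brent→D 3·21=63. Service 221; fixed 33; total 254.
{B, C, D}: service 221 + fixed 46 = 267
{A, B, C, D}: service 221 + fixed 54 = 275
No other subset beats 246.

Open C and D; minimum total cost 246.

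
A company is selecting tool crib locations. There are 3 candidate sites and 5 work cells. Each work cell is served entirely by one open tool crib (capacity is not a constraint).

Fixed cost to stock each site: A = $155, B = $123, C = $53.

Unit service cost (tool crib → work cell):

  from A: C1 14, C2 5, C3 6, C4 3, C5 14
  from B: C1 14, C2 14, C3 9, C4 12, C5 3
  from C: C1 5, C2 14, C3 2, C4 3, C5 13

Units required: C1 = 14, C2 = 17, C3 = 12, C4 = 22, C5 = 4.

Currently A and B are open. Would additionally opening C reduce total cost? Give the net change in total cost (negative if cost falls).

Current service cost with {A, B}: 431.
Adding C: each work cell re-picks its cheapest; new service cost 257, saving 174.
Extra fixed cost: 53. Net change = 53 − 174 = -121.
(Totals: 709 → 588.)

Yes — net change −121 (cost falls by 121).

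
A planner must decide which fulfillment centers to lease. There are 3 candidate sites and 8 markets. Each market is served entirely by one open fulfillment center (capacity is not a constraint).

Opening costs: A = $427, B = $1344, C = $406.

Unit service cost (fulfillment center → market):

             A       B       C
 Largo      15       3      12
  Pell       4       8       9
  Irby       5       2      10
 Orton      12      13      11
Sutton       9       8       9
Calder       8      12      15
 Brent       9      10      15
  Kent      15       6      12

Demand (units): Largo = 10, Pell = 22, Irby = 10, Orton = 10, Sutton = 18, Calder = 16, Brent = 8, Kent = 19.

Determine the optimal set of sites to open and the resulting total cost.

For any fixed open set, each market goes to its cheapest open site; total = fixed + service.
{A}: Largo→A 15·10=150, Pell→A 4·22=88, Irby→A 5·10=50, Orton→A 12·10=120, Sutton→A 9·18=162, Calder→A 8·16=128, Brent→A 9·8=72, Kent→A 15·19=285. Service 1055; fixed 427; total 1482.
{C}: Largo→C 12·10=120, Pell→C 9·22=198, Irby→C 10·10=100, Orton→C 11·10=110, Sutton→C 9·18=162, Calder→C 15·16=240, Brent→C 15·8=120, Kent→C 12·19=228. Service 1278; fixed 406; total 1684.
{A, C}: Largo→C 12·10=120, Pell→A 4·22=88, Irby→A 5·10=50, Orton→C 11·10=110, Sutton→A 9·18=162, Calder→A 8·16=128, Brent→A 9·8=72, Kent→C 12·19=228. Service 958; fixed 833; total 1791.
{A, B, C}: Largo→B 3·10=30, Pell→A 4·22=88, Irby→B 2·10=20, Orton→C 11·10=110, Sutton→B 8·18=144, Calder→A 8·16=128, Brent→A 9·8=72, Kent→B 6·19=114. Service 706; fixed 2177; total 2883.
No other subset beats 1482.

Open A only; minimum total cost 1482.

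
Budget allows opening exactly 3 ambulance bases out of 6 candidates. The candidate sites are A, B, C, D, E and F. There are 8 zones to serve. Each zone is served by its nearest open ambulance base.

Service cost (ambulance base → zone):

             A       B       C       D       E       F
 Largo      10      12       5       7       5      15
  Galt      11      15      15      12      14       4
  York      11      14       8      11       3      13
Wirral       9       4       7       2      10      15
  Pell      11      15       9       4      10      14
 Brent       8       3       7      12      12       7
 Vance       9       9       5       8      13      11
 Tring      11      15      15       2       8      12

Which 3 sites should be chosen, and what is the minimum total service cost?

With exactly 3 open, each zone uses its cheapest among the chosen.
{D, E, F}: Largo→E 5, Galt→F 4, York→E 3, Wirral→D 2, Pell→D 4, Brent→F 7, Vance→D 8, Tring→D 2. Service cost 35.
{C, D, F}: service cost 37
{B, D, E}: service cost 39
Among all 20 size-3 choices, {D, E, F} is lowest.

Choose D, E and F; total service cost 35.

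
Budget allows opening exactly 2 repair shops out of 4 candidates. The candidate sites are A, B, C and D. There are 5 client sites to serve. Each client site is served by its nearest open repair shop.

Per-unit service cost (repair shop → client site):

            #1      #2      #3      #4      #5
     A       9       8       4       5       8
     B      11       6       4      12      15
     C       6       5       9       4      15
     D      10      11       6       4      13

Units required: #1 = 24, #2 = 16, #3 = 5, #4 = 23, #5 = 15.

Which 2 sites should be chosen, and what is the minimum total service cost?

Choose A and C; total service cost 456.

With exactly 2 open, each client site uses its cheapest among the chosen.
{A, C}: #1→C 6·24=144, #2→C 5·16=80, #3→A 4·5=20, #4→C 4·23=92, #5→A 8·15=120. Service cost 456.
{C, D}: service cost 541
{B, C}: service cost 561
Among all 6 size-2 choices, {A, C} is lowest.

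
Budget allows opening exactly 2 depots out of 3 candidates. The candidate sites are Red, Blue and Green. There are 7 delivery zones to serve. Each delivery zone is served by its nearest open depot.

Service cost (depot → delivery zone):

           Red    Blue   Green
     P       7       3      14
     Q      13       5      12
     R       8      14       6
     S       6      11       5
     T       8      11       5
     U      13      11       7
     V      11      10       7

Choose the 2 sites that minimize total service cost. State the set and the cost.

Choose Blue and Green; total service cost 38.

With exactly 2 open, each delivery zone uses its cheapest among the chosen.
{Blue, Green}: P→Blue 3, Q→Blue 5, R→Green 6, S→Green 5, T→Green 5, U→Green 7, V→Green 7. Service cost 38.
{Red, Green}: service cost 49
{Red, Blue}: service cost 51
Among all 3 size-2 choices, {Blue, Green} is lowest.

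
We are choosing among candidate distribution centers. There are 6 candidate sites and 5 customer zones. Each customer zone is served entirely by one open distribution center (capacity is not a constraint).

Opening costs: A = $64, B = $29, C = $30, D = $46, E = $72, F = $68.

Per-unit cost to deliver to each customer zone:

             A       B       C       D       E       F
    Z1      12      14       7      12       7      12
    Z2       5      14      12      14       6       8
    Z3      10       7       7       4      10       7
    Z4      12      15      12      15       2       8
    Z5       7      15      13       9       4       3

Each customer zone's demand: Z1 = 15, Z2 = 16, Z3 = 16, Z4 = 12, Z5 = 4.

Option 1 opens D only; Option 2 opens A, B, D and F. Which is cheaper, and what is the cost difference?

Option 2 is cheaper by 91.

Option 1: {D}: Z1→D 12·15=180, Z2→D 14·16=224, Z3→D 4·16=64, Z4→D 15·12=180, Z5→D 9·4=36. Service 684; fixed 46; total 730.
Option 2: {A, B, D, F}: Z1→A 12·15=180, Z2→A 5·16=80, Z3→D 4·16=64, Z4→F 8·12=96, Z5→F 3·4=12. Service 432; fixed 207; total 639.
Difference: |730 − 639| = 91.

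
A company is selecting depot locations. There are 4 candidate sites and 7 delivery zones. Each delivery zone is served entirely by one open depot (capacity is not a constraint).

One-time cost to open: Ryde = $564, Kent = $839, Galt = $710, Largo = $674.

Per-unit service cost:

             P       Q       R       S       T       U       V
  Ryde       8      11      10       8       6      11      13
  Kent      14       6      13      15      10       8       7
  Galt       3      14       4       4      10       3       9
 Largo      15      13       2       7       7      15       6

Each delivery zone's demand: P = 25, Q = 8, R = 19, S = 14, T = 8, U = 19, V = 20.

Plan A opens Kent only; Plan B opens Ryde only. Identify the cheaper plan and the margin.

Plan B is cheaper by 395.

Plan A: {Kent}: P→Kent 14·25=350, Q→Kent 6·8=48, R→Kent 13·19=247, S→Kent 15·14=210, T→Kent 10·8=80, U→Kent 8·19=152, V→Kent 7·20=140. Service 1227; fixed 839; total 2066.
Plan B: {Ryde}: P→Ryde 8·25=200, Q→Ryde 11·8=88, R→Ryde 10·19=190, S→Ryde 8·14=112, T→Ryde 6·8=48, U→Ryde 11·19=209, V→Ryde 13·20=260. Service 1107; fixed 564; total 1671.
Difference: |2066 − 1671| = 395.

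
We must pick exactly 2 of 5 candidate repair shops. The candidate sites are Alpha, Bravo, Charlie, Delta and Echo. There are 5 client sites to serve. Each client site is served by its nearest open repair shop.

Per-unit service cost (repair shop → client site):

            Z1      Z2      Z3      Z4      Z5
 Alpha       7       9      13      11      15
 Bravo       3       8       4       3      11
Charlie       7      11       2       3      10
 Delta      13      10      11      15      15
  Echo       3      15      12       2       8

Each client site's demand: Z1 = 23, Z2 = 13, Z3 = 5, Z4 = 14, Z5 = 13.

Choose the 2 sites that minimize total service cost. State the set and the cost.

Choose Bravo and Echo; total service cost 325.

With exactly 2 open, each client site uses its cheapest among the chosen.
{Bravo, Echo}: Z1→Bravo 3·23=69, Z2→Bravo 8·13=104, Z3→Bravo 4·5=20, Z4→Echo 2·14=28, Z5→Echo 8·13=104. Service cost 325.
{Charlie, Echo}: service cost 354
{Bravo, Charlie}: service cost 355
Among all 10 size-2 choices, {Bravo, Echo} is lowest.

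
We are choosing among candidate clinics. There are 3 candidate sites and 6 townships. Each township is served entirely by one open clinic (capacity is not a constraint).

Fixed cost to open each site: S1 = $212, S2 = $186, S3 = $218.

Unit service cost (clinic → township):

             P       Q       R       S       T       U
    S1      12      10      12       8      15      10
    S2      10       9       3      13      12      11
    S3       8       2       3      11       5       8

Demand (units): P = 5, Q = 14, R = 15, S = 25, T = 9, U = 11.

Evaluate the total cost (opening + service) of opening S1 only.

Each township is assigned to its cheapest site among the open ones.
{S1}: P→S1 12·5=60, Q→S1 10·14=140, R→S1 12·15=180, S→S1 8·25=200, T→S1 15·9=135, U→S1 10·11=110. Service 825; fixed 212; total 1037.

Total cost: 1037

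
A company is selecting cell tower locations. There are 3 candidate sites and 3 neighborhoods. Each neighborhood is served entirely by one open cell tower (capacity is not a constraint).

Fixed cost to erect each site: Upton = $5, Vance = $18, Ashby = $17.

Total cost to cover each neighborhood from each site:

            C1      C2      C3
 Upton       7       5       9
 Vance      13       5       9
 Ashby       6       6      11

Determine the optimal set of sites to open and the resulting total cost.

Open Upton only; minimum total cost 26.

For any fixed open set, each neighborhood goes to its cheapest open site; total = fixed + service.
{Upton}: C1→Upton 7, C2→Upton 5, C3→Upton 9. Service 21; fixed 5; total 26.
{Ashby}: service 23 + fixed 17 = 40
{Upton, Ashby}: C1→Ashby 6, C2→Upton 5, C3→Upton 9. Service 20; fixed 22; total 42.
{Upton, Vance, Ashby}: service 20 + fixed 40 = 60
(All 7 nonempty subsets were checked; Upton only is lowest.)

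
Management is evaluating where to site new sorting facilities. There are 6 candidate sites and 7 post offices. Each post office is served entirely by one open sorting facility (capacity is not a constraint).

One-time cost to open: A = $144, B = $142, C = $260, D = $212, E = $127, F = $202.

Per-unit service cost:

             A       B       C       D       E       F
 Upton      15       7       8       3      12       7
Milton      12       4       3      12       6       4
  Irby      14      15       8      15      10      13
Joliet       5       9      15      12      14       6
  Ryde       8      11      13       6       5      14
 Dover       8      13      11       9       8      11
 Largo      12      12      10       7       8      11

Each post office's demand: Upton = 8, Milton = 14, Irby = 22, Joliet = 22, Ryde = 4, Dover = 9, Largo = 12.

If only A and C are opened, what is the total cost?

Each post office is assigned to its cheapest site among the open ones.
{A, C}: Upton→C 8·8=64, Milton→C 3·14=42, Irby→C 8·22=176, Joliet→A 5·22=110, Ryde→A 8·4=32, Dover→A 8·9=72, Largo→C 10·12=120. Service 616; fixed 404; total 1020.

Total cost: 1020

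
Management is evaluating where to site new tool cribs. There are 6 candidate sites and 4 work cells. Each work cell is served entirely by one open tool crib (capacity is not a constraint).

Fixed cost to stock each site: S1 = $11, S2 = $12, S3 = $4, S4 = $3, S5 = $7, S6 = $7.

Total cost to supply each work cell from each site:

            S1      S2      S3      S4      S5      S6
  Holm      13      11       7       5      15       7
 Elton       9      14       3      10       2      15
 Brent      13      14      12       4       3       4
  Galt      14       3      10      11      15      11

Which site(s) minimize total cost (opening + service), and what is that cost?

Open S3 and S4; minimum total cost 29.

For any fixed open set, each work cell goes to its cheapest open site; total = fixed + service.
{S3, S4}: Holm→S4 5, Elton→S3 3, Brent→S4 4, Galt→S3 10. Service 22; fixed 7; total 29.
{S4, S5}: Holm→S4 5, Elton→S5 2, Brent→S5 3, Galt→S4 11. Service 21; fixed 10; total 31.
{S3, S5}: service 22 + fixed 11 = 33
{S1, S2, S3, S4, S5, S6}: service 13 + fixed 44 = 57
No other subset beats 29.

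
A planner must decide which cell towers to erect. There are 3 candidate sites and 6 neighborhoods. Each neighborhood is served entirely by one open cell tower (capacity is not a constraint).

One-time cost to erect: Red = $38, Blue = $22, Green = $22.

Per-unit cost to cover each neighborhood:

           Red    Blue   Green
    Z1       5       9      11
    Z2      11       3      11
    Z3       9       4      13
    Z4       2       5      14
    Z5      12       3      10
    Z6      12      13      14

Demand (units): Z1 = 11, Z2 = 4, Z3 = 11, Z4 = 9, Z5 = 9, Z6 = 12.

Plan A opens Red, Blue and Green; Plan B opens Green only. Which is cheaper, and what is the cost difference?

Plan A is cheaper by 332.

Plan A: {Red, Blue, Green}: Z1→Red 5·11=55, Z2→Blue 3·4=12, Z3→Blue 4·11=44, Z4→Red 2·9=18, Z5→Blue 3·9=27, Z6→Red 12·12=144. Service 300; fixed 82; total 382.
Plan B: {Green}: Z1→Green 11·11=121, Z2→Green 11·4=44, Z3→Green 13·11=143, Z4→Green 14·9=126, Z5→Green 10·9=90, Z6→Green 14·12=168. Service 692; fixed 22; total 714.
Difference: |382 − 714| = 332.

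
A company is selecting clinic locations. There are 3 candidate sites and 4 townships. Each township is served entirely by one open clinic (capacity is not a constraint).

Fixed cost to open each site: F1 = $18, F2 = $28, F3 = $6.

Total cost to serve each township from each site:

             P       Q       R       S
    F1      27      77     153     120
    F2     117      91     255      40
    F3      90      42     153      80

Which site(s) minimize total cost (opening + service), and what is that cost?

Open F1, F2 and F3; minimum total cost 314.

For any fixed open set, each township goes to its cheapest open site; total = fixed + service.
{F1, F2, F3}: P→F1 27, Q→F3 42, R→F1 153, S→F2 40. Service 262; fixed 52; total 314.
{F1, F3}: P→F1 27, Q→F3 42, R→F1 153, S→F3 80. Service 302; fixed 24; total 326.
{F1, F2}: P→F1 27, Q→F1 77, R→F1 153, S→F2 40. Service 297; fixed 46; total 343.
{F3}: P→F3 90, Q→F3 42, R→F3 153, S→F3 80. Service 365; fixed 6; total 371.
(All 7 nonempty subsets were checked; F1, F2 and F3 is lowest.)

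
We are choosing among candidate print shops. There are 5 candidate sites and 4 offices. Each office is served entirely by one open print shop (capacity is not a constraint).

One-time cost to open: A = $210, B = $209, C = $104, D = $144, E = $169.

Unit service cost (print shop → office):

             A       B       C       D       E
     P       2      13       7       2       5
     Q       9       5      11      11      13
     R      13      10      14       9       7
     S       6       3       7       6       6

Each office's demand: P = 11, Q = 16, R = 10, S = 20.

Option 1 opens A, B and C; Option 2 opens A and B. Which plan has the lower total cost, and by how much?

Option 1: {A, B, C}: P→A 2·11=22, Q→B 5·16=80, R→B 10·10=100, S→B 3·20=60. Service 262; fixed 523; total 785.
Option 2: {A, B}: P→A 2·11=22, Q→B 5·16=80, R→B 10·10=100, S→B 3·20=60. Service 262; fixed 419; total 681.
Difference: |785 − 681| = 104.

Option 2 is cheaper by 104.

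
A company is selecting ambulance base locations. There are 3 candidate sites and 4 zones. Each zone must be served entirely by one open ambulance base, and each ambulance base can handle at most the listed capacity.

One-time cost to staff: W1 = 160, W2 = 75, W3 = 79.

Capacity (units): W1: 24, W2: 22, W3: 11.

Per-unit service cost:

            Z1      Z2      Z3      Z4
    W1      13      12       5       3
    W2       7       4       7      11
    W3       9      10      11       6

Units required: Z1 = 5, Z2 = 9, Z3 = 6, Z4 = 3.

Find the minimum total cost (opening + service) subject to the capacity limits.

Minimum total cost: 285

Open {W2, W3}: Z1→W2 7·5=35, Z2→W2 4·9=36, Z3→W2 7·6=42, Z4→W3 6·3=18.
Loads: W2 carries 20/22, W3 carries 3/11. Service 131; fixed 154; total 285.
Next best feasible plan costs 295.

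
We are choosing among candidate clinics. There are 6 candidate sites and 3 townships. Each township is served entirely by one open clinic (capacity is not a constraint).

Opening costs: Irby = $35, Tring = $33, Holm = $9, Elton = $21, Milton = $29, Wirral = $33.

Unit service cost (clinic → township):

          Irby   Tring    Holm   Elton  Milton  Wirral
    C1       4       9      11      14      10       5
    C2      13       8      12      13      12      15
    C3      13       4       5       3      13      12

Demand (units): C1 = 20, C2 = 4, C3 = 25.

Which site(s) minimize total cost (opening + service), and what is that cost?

For any fixed open set, each township goes to its cheapest open site; total = fixed + service.
{Irby, Elton}: C1→Irby 4·20=80, C2→Irby 13·4=52, C3→Elton 3·25=75. Service 207; fixed 56; total 263.
{Irby, Holm, Elton}: C1→Irby 4·20=80, C2→Holm 12·4=48, C3→Elton 3·25=75. Service 203; fixed 65; total 268.
{Irby, Tring, Elton}: C1→Irby 4·20=80, C2→Tring 8·4=32, C3→Elton 3·25=75. Service 187; fixed 89; total 276.
{Irby, Tring, Holm, Elton, Milton, Wirral}: service 187 + fixed 160 = 347
No other subset beats 263.

Open Irby and Elton; minimum total cost 263.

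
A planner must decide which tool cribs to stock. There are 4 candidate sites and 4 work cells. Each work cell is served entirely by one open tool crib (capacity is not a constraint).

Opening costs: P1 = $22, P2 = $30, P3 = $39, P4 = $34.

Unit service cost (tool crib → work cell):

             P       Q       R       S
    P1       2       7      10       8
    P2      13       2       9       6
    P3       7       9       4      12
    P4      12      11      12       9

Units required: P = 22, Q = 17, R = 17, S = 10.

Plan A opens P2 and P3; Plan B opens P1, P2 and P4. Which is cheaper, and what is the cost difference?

Plan A: {P2, P3}: P→P3 7·22=154, Q→P2 2·17=34, R→P3 4·17=68, S→P2 6·10=60. Service 316; fixed 69; total 385.
Plan B: {P1, P2, P4}: P→P1 2·22=44, Q→P2 2·17=34, R→P2 9·17=153, S→P2 6·10=60. Service 291; fixed 86; total 377.
Difference: |385 − 377| = 8.

Plan B is cheaper by 8.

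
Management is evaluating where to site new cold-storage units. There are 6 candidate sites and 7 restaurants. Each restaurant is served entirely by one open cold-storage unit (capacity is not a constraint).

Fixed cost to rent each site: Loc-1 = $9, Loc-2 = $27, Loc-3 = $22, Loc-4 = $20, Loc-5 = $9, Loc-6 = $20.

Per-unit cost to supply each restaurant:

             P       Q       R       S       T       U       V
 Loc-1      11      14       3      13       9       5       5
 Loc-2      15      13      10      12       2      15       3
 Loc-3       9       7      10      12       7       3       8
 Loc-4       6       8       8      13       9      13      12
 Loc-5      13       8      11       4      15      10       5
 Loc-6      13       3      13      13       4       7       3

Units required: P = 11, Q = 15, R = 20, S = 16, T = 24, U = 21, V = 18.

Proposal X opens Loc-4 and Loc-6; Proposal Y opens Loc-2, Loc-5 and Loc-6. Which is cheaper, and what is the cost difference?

Proposal X: {Loc-4, Loc-6}: P→Loc-4 6·11=66, Q→Loc-6 3·15=45, R→Loc-4 8·20=160, S→Loc-4 13·16=208, T→Loc-6 4·24=96, U→Loc-6 7·21=147, V→Loc-6 3·18=54. Service 776; fixed 40; total 816.
Proposal Y: {Loc-2, Loc-5, Loc-6}: P→Loc-5 13·11=143, Q→Loc-6 3·15=45, R→Loc-2 10·20=200, S→Loc-5 4·16=64, T→Loc-2 2·24=48, U→Loc-6 7·21=147, V→Loc-2 3·18=54. Service 701; fixed 56; total 757.
Difference: |816 − 757| = 59.

Proposal Y is cheaper by 59.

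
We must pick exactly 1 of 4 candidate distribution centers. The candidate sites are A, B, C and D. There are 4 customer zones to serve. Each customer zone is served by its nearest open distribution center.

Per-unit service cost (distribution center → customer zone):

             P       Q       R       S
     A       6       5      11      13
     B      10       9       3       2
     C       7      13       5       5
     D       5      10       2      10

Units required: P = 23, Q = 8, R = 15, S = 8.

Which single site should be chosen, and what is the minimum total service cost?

Choose D only; total service cost 305.

With exactly 1 open, each customer zone uses its cheapest among the chosen.
{D}: P→D 5·23=115, Q→D 10·8=80, R→D 2·15=30, S→D 10·8=80. Service cost 305.
{B}: service cost 363
{C}: service cost 380
Among all 4 size-1 choices, {D} is lowest.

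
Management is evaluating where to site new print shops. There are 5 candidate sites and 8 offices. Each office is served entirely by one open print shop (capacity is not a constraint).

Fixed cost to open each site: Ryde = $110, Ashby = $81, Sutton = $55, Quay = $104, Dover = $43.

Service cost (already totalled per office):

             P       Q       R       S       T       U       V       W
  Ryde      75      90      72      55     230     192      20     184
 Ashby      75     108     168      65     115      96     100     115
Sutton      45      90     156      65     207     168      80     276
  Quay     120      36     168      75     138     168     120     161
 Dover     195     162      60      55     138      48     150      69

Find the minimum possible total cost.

Minimum total cost: 683

For any fixed open set, each office goes to its cheapest open site; total = fixed + service.
{Sutton, Dover}: P→Sutton 45, Q→Sutton 90, R→Dover 60, S→Dover 55, T→Dover 138, U→Dover 48, V→Sutton 80, W→Dover 69. Service 585; fixed 98; total 683.
{Ryde, Dover}: service 555 + fixed 153 = 708
{Ryde, Sutton, Dover}: service 525 + fixed 208 = 733
{Ryde, Ashby, Sutton, Quay, Dover}: P→Sutton 45, Q→Quay 36, R→Dover 60, S→Ryde 55, T→Ashby 115, U→Dover 48, V→Ryde 20, W→Dover 69. Service 448; fixed 393; total 841.
No other subset beats 683.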